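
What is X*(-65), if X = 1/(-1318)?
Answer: 65/1318 ≈ 0.049317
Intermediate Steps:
X = -1/1318 ≈ -0.00075873
X*(-65) = -1/1318*(-65) = 65/1318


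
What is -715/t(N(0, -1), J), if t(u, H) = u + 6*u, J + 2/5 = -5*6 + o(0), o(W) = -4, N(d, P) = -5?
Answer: 143/7 ≈ 20.429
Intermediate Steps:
J = -172/5 (J = -⅖ + (-5*6 - 4) = -⅖ + (-30 - 4) = -⅖ - 34 = -172/5 ≈ -34.400)
t(u, H) = 7*u
-715/t(N(0, -1), J) = -715/(7*(-5)) = -715/(-35) = -715*(-1/35) = 143/7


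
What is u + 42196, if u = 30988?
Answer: 73184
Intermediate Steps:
u + 42196 = 30988 + 42196 = 73184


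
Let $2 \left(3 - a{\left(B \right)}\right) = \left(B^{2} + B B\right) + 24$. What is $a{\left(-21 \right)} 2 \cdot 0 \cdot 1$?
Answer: $0$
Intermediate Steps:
$a{\left(B \right)} = -9 - B^{2}$ ($a{\left(B \right)} = 3 - \frac{\left(B^{2} + B B\right) + 24}{2} = 3 - \frac{\left(B^{2} + B^{2}\right) + 24}{2} = 3 - \frac{2 B^{2} + 24}{2} = 3 - \frac{24 + 2 B^{2}}{2} = 3 - \left(12 + B^{2}\right) = -9 - B^{2}$)
$a{\left(-21 \right)} 2 \cdot 0 \cdot 1 = \left(-9 - \left(-21\right)^{2}\right) 2 \cdot 0 \cdot 1 = \left(-9 - 441\right) 0 \cdot 1 = \left(-9 - 441\right) 0 = \left(-450\right) 0 = 0$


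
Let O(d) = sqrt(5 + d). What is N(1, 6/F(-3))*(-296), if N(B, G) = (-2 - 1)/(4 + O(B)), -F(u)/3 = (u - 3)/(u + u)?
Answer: 1776/5 - 444*sqrt(6)/5 ≈ 137.69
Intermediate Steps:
F(u) = -3*(-3 + u)/(2*u) (F(u) = -3*(u - 3)/(u + u) = -3*(-3 + u)/(2*u))
N(B, G) = -3/(4 + sqrt(5 + B)) (N(B, G) = (-2 - 1)/(4 + sqrt(5 + B)) = -3/(4 + sqrt(5 + B)))
N(1, 6/F(-3))*(-296) = -3/(4 + sqrt(5 + 1))*(-296) = -3/(4 + sqrt(6))*(-296) = 888/(4 + sqrt(6))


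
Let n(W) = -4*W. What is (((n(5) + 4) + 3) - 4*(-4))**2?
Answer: 9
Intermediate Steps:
(((n(5) + 4) + 3) - 4*(-4))**2 = (((-4*5 + 4) + 3) - 4*(-4))**2 = (((-20 + 4) + 3) + 16)**2 = ((-16 + 3) + 16)**2 = (-13 + 16)**2 = 3**2 = 9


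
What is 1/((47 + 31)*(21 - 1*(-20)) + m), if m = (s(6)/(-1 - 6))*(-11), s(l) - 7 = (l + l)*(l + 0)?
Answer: 7/23255 ≈ 0.00030101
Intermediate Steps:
s(l) = 7 + 2*l² (s(l) = 7 + (l + l)*(l + 0) = 7 + (2*l)*l = 7 + 2*l²)
m = 869/7 (m = ((7 + 2*6²)/(-1 - 6))*(-11) = ((7 + 2*36)/(-7))*(-11) = -(7 + 72)/7*(-11) = -⅐*79*(-11) = -79/7*(-11) = 869/7 ≈ 124.14)
1/((47 + 31)*(21 - 1*(-20)) + m) = 1/((47 + 31)*(21 - 1*(-20)) + 869/7) = 1/(78*(21 + 20) + 869/7) = 1/(78*41 + 869/7) = 1/(3198 + 869/7) = 1/(23255/7) = 7/23255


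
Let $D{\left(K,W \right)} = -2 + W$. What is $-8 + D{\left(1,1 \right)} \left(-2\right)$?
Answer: $-6$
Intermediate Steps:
$-8 + D{\left(1,1 \right)} \left(-2\right) = -8 + \left(-2 + 1\right) \left(-2\right) = -8 - -2 = -8 + 2 = -6$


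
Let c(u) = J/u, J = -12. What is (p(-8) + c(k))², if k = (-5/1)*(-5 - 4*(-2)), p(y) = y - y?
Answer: 16/25 ≈ 0.64000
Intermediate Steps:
p(y) = 0
k = -15 (k = (-5*1)*(-5 + 8) = -5*3 = -15)
c(u) = -12/u
(p(-8) + c(k))² = (0 - 12/(-15))² = (0 - 12*(-1/15))² = (0 + ⅘)² = (⅘)² = 16/25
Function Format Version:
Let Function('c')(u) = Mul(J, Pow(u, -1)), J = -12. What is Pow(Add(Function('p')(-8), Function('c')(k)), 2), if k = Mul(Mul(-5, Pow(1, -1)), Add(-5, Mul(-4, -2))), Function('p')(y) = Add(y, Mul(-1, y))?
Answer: Rational(16, 25) ≈ 0.64000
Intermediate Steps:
Function('p')(y) = 0
k = -15 (k = Mul(Mul(-5, 1), Add(-5, 8)) = Mul(-5, 3) = -15)
Function('c')(u) = Mul(-12, Pow(u, -1))
Pow(Add(Function('p')(-8), Function('c')(k)), 2) = Pow(Add(0, Mul(-12, Pow(-15, -1))), 2) = Pow(Add(0, Mul(-12, Rational(-1, 15))), 2) = Pow(Add(0, Rational(4, 5)), 2) = Pow(Rational(4, 5), 2) = Rational(16, 25)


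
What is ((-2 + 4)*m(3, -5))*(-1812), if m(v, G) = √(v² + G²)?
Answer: -3624*√34 ≈ -21131.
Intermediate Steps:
m(v, G) = √(G² + v²)
((-2 + 4)*m(3, -5))*(-1812) = ((-2 + 4)*√((-5)² + 3²))*(-1812) = (2*√(25 + 9))*(-1812) = (2*√34)*(-1812) = -3624*√34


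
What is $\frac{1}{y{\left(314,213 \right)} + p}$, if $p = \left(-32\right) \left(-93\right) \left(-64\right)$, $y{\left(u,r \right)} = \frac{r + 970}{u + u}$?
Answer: $- \frac{628}{119610209} \approx -5.2504 \cdot 10^{-6}$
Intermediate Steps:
$y{\left(u,r \right)} = \frac{970 + r}{2 u}$
$p = -190464$ ($p = 2976 \left(-64\right) = -190464$)
$\frac{1}{y{\left(314,213 \right)} + p} = \frac{1}{\frac{970 + 213}{2 \cdot 314} - 190464} = \frac{1}{\frac{1}{2} \cdot \frac{1}{314} \cdot 1183 - 190464} = \frac{1}{\frac{1183}{628} - 190464} = \frac{1}{- \frac{119610209}{628}} = - \frac{628}{119610209}$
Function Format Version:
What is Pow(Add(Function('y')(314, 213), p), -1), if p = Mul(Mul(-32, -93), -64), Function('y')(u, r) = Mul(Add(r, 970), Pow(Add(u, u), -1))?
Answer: Rational(-628, 119610209) ≈ -5.2504e-6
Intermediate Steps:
Function('y')(u, r) = Mul(Rational(1, 2), Pow(u, -1), Add(970, r)) (Function('y')(u, r) = Mul(Add(970, r), Pow(Mul(2, u), -1)) = Mul(Add(970, r), Mul(Rational(1, 2), Pow(u, -1))) = Mul(Rational(1, 2), Pow(u, -1), Add(970, r)))
p = -190464 (p = Mul(2976, -64) = -190464)
Pow(Add(Function('y')(314, 213), p), -1) = Pow(Add(Mul(Rational(1, 2), Pow(314, -1), Add(970, 213)), -190464), -1) = Pow(Add(Mul(Rational(1, 2), Rational(1, 314), 1183), -190464), -1) = Pow(Add(Rational(1183, 628), -190464), -1) = Pow(Rational(-119610209, 628), -1) = Rational(-628, 119610209)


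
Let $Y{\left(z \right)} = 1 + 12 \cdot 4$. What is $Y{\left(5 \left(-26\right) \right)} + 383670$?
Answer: $383719$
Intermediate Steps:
$Y{\left(z \right)} = 49$ ($Y{\left(z \right)} = 1 + 48 = 49$)
$Y{\left(5 \left(-26\right) \right)} + 383670 = 49 + 383670 = 383719$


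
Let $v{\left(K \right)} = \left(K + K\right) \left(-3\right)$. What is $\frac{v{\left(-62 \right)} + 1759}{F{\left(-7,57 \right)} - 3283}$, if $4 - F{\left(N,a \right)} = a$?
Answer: $- \frac{2131}{3336} \approx -0.63879$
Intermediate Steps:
$v{\left(K \right)} = - 6 K$ ($v{\left(K \right)} = 2 K \left(-3\right) = - 6 K$)
$F{\left(N,a \right)} = 4 - a$
$\frac{v{\left(-62 \right)} + 1759}{F{\left(-7,57 \right)} - 3283} = \frac{\left(-6\right) \left(-62\right) + 1759}{\left(4 - 57\right) - 3283} = \frac{372 + 1759}{\left(4 - 57\right) - 3283} = \frac{2131}{-53 - 3283} = \frac{2131}{-3336} = 2131 \left(- \frac{1}{3336}\right) = - \frac{2131}{3336}$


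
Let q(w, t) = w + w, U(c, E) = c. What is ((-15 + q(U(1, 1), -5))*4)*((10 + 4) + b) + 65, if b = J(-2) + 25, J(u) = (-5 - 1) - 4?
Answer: -1443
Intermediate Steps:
q(w, t) = 2*w
J(u) = -10 (J(u) = -6 - 4 = -10)
b = 15 (b = -10 + 25 = 15)
((-15 + q(U(1, 1), -5))*4)*((10 + 4) + b) + 65 = ((-15 + 2*1)*4)*((10 + 4) + 15) + 65 = ((-15 + 2)*4)*(14 + 15) + 65 = -13*4*29 + 65 = -52*29 + 65 = -1508 + 65 = -1443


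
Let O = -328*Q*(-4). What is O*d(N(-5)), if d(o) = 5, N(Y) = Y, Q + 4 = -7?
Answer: -72160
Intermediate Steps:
Q = -11 (Q = -4 - 7 = -11)
O = -14432 (O = -(-3608)*(-4) = -328*44 = -14432)
O*d(N(-5)) = -14432*5 = -72160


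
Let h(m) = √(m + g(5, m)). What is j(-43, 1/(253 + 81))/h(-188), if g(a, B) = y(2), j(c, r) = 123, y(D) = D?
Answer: -41*I*√186/62 ≈ -9.0188*I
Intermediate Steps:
g(a, B) = 2
h(m) = √(2 + m) (h(m) = √(m + 2) = √(2 + m))
j(-43, 1/(253 + 81))/h(-188) = 123/(√(2 - 188)) = 123/(√(-186)) = 123/((I*√186)) = 123*(-I*√186/186) = -41*I*√186/62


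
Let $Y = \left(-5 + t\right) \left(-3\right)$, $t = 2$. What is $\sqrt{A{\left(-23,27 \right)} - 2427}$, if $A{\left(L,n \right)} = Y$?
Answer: $i \sqrt{2418} \approx 49.173 i$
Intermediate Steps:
$Y = 9$ ($Y = \left(-5 + 2\right) \left(-3\right) = \left(-3\right) \left(-3\right) = 9$)
$A{\left(L,n \right)} = 9$
$\sqrt{A{\left(-23,27 \right)} - 2427} = \sqrt{9 - 2427} = \sqrt{-2418} = i \sqrt{2418}$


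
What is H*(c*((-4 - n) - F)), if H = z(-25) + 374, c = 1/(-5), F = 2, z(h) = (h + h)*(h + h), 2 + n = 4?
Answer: 22992/5 ≈ 4598.4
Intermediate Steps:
n = 2 (n = -2 + 4 = 2)
z(h) = 4*h² (z(h) = (2*h)*(2*h) = 4*h²)
c = -⅕ ≈ -0.20000
H = 2874 (H = 4*(-25)² + 374 = 4*625 + 374 = 2500 + 374 = 2874)
H*(c*((-4 - n) - F)) = 2874*(-((-4 - 1*2) - 1*2)/5) = 2874*(-((-4 - 2) - 2)/5) = 2874*(-(-6 - 2)/5) = 2874*(-⅕*(-8)) = 2874*(8/5) = 22992/5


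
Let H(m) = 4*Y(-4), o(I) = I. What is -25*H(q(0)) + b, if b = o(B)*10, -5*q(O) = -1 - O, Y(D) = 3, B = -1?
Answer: -310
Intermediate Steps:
q(O) = 1/5 + O/5 (q(O) = -(-1 - O)/5 = 1/5 + O/5)
H(m) = 12 (H(m) = 4*3 = 12)
b = -10 (b = -1*10 = -10)
-25*H(q(0)) + b = -25*12 - 10 = -300 - 10 = -310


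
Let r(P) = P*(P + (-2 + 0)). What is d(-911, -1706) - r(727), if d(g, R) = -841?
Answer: -527916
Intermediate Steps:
r(P) = P*(-2 + P) (r(P) = P*(P - 2) = P*(-2 + P))
d(-911, -1706) - r(727) = -841 - 727*(-2 + 727) = -841 - 727*725 = -841 - 1*527075 = -841 - 527075 = -527916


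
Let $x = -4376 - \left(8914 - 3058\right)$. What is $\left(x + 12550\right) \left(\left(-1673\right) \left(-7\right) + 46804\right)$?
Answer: $135637770$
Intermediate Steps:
$x = -10232$ ($x = -4376 - 5856 = -10232$)
$\left(x + 12550\right) \left(\left(-1673\right) \left(-7\right) + 46804\right) = \left(-10232 + 12550\right) \left(\left(-1673\right) \left(-7\right) + 46804\right) = 2318 \left(11711 + 46804\right) = 2318 \cdot 58515 = 135637770$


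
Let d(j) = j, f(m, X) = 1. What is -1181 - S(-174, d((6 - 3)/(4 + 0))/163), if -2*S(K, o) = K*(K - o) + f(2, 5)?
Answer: 9100551/652 ≈ 13958.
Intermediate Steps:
S(K, o) = -½ - K*(K - o)/2 (S(K, o) = -(K*(K - o) + 1)/2 = -(1 + K*(K - o))/2 = -½ - K*(K - o)/2)
-1181 - S(-174, d((6 - 3)/(4 + 0))/163) = -1181 - (-½ - ½*(-174)² + (½)*(-174)*(((6 - 3)/(4 + 0))/163)) = -1181 - (-½ - ½*30276 + (½)*(-174)*((3/4)*(1/163))) = -1181 - (-½ - 15138 + (½)*(-174)*((3*(¼))*(1/163))) = -1181 - (-½ - 15138 + (½)*(-174)*((¾)*(1/163))) = -1181 - (-½ - 15138 + (½)*(-174)*(3/652)) = -1181 - (-½ - 15138 - 261/652) = -1181 - 1*(-9870563/652) = -1181 + 9870563/652 = 9100551/652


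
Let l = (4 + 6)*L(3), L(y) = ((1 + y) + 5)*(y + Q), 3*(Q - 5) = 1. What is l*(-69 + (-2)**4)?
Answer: -39750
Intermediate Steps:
Q = 16/3 (Q = 5 + (1/3)*1 = 5 + 1/3 = 16/3 ≈ 5.3333)
L(y) = (6 + y)*(16/3 + y) (L(y) = ((1 + y) + 5)*(y + 16/3) = (6 + y)*(16/3 + y))
l = 750 (l = (4 + 6)*(32 + 3**2 + (34/3)*3) = 10*(32 + 9 + 34) = 10*75 = 750)
l*(-69 + (-2)**4) = 750*(-69 + (-2)**4) = 750*(-69 + 16) = 750*(-53) = -39750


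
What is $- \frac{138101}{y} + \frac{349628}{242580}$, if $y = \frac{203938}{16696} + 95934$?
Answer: $\frac{93795209947}{48574158615645} \approx 0.001931$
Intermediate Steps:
$y = \frac{800959001}{8348}$ ($y = 203938 \cdot \frac{1}{16696} + 95934 = \frac{101969}{8348} + 95934 = \frac{800959001}{8348} \approx 95946.0$)
$- \frac{138101}{y} + \frac{349628}{242580} = - \frac{138101}{\frac{800959001}{8348}} + \frac{349628}{242580} = \left(-138101\right) \frac{8348}{800959001} + 349628 \cdot \frac{1}{242580} = - \frac{1152867148}{800959001} + \frac{87407}{60645} = \frac{93795209947}{48574158615645}$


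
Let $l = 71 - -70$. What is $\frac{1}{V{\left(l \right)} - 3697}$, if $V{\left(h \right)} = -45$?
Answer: $- \frac{1}{3742} \approx -0.00026724$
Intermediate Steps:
$l = 141$ ($l = 71 + 70 = 141$)
$\frac{1}{V{\left(l \right)} - 3697} = \frac{1}{-45 - 3697} = \frac{1}{-3742} = - \frac{1}{3742}$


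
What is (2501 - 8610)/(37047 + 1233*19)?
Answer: -6109/60474 ≈ -0.10102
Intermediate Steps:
(2501 - 8610)/(37047 + 1233*19) = -6109/(37047 + 23427) = -6109/60474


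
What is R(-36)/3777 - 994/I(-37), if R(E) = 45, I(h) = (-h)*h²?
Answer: -491651/63772127 ≈ -0.0077095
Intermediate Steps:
I(h) = -h³
R(-36)/3777 - 994/I(-37) = 45/3777 - 994/((-1*(-37)³)) = 45*(1/3777) - 994/((-1*(-50653))) = 15/1259 - 994/50653 = -491651/63772127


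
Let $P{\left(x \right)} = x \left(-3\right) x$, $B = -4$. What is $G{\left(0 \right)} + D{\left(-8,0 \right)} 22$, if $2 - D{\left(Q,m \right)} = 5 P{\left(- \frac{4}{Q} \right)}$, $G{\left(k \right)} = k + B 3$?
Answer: $\frac{229}{2} \approx 114.5$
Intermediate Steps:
$P{\left(x \right)} = - 3 x^{2}$ ($P{\left(x \right)} = - 3 x x = - 3 x^{2}$)
$G{\left(k \right)} = -12 + k$ ($G{\left(k \right)} = k - 12 = -12 + k$)
$D{\left(Q,m \right)} = 2 + \frac{240}{Q^{2}}$ ($D{\left(Q,m \right)} = 2 - 5 \left(- 3 \left(- \frac{4}{Q}\right)^{2}\right) = 2 - 5 \left(- 3 \frac{16}{Q^{2}}\right) = 2 - 5 \left(- \frac{48}{Q^{2}}\right) = 2 - - \frac{240}{Q^{2}} = 2 + \frac{240}{Q^{2}}$)
$G{\left(0 \right)} + D{\left(-8,0 \right)} 22 = \left(-12 + 0\right) + \left(2 + \frac{240}{64}\right) 22 = -12 + \left(2 + 240 \cdot \frac{1}{64}\right) 22 = -12 + \left(2 + \frac{15}{4}\right) 22 = -12 + \frac{23}{4} \cdot 22 = -12 + \frac{253}{2} = \frac{229}{2}$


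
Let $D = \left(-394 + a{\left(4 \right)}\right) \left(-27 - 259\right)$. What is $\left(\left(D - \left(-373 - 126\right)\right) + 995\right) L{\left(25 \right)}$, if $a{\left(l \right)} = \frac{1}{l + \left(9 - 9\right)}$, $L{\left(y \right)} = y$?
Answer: $\frac{5705325}{2} \approx 2.8527 \cdot 10^{6}$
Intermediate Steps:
$a{\left(l \right)} = \frac{1}{l}$ ($a{\left(l \right)} = \frac{1}{l + 0} = \frac{1}{l}$)
$D = \frac{225225}{2}$ ($D = \left(-394 + \frac{1}{4}\right) \left(-27 - 259\right) = \left(-394 + \frac{1}{4}\right) \left(-286\right) = \left(- \frac{1575}{4}\right) \left(-286\right) = \frac{225225}{2} \approx 1.1261 \cdot 10^{5}$)
$\left(\left(D - \left(-373 - 126\right)\right) + 995\right) L{\left(25 \right)} = \left(\left(\frac{225225}{2} - \left(-373 - 126\right)\right) + 995\right) 25 = \left(\left(\frac{225225}{2} - -499\right) + 995\right) 25 = \left(\left(\frac{225225}{2} + 499\right) + 995\right) 25 = \left(\frac{226223}{2} + 995\right) 25 = \frac{228213}{2} \cdot 25 = \frac{5705325}{2}$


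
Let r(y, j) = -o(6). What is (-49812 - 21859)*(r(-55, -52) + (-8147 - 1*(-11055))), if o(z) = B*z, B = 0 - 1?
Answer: -208849294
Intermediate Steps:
B = -1
o(z) = -z
r(y, j) = 6 (r(y, j) = -(-1)*6 = -1*(-6) = 6)
(-49812 - 21859)*(r(-55, -52) + (-8147 - 1*(-11055))) = (-49812 - 21859)*(6 + (-8147 - 1*(-11055))) = -71671*(6 + (-8147 + 11055)) = -71671*(6 + 2908) = -71671*2914 = -208849294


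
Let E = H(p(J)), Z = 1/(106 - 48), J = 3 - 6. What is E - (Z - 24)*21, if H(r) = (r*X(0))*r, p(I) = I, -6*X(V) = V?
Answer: 29211/58 ≈ 503.64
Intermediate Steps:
X(V) = -V/6
J = -3
H(r) = 0 (H(r) = (r*(-1/6*0))*r = (r*0)*r = 0*r = 0)
Z = 1/58 ≈ 0.017241
E = 0
E - (Z - 24)*21 = 0 - (1/58 - 24)*21 = 0 - (-1391)*21/58 = 0 - 1*(-29211/58) = 0 + 29211/58 = 29211/58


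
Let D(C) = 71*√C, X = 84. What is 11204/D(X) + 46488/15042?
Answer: 7748/2507 + 5602*√21/1491 ≈ 20.308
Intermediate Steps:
11204/D(X) + 46488/15042 = 11204/((71*√84)) + 46488/15042 = 11204/((71*(2*√21))) + 46488*(1/15042) = 11204/((142*√21)) + 7748/2507 = 11204*(√21/2982) + 7748/2507 = 5602*√21/1491 + 7748/2507 = 7748/2507 + 5602*√21/1491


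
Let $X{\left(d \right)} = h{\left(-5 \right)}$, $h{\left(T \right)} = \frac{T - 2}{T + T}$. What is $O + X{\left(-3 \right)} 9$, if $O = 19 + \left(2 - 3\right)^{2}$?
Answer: $\frac{263}{10} \approx 26.3$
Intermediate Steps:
$h{\left(T \right)} = \frac{-2 + T}{2 T}$
$X{\left(d \right)} = \frac{7}{10}$ ($X{\left(d \right)} = \frac{-2 - 5}{2 \left(-5\right)} = \frac{1}{2} \left(- \frac{1}{5}\right) \left(-7\right) = \frac{7}{10}$)
$O = 20$ ($O = 19 + \left(-1\right)^{2} = 19 + 1 = 20$)
$O + X{\left(-3 \right)} 9 = 20 + \frac{7}{10} \cdot 9 = 20 + \frac{63}{10} = \frac{263}{10}$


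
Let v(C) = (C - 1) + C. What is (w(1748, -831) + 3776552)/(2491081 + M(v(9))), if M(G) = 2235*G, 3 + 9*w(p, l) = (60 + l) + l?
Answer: 11329121/7587228 ≈ 1.4932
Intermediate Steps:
w(p, l) = 19/3 + 2*l/9 (w(p, l) = -⅓ + ((60 + l) + l)/9 = -⅓ + (60 + 2*l)/9 = -⅓ + (20/3 + 2*l/9) = 19/3 + 2*l/9)
v(C) = -1 + 2*C (v(C) = (-1 + C) + C = -1 + 2*C)
(w(1748, -831) + 3776552)/(2491081 + M(v(9))) = ((19/3 + (2/9)*(-831)) + 3776552)/(2491081 + 2235*(-1 + 2*9)) = ((19/3 - 554/3) + 3776552)/(2491081 + 2235*(-1 + 18)) = (-535/3 + 3776552)/(2491081 + 2235*17) = 11329121/(3*(2491081 + 37995)) = (11329121/3)/2529076 = (11329121/3)*(1/2529076) = 11329121/7587228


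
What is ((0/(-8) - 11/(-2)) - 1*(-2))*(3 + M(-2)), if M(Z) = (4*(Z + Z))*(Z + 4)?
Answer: -435/2 ≈ -217.50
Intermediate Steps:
M(Z) = 8*Z*(4 + Z) (M(Z) = (4*(2*Z))*(4 + Z) = (8*Z)*(4 + Z) = 8*Z*(4 + Z))
((0/(-8) - 11/(-2)) - 1*(-2))*(3 + M(-2)) = ((0/(-8) - 11/(-2)) - 1*(-2))*(3 + 8*(-2)*(4 - 2)) = ((0*(-1/8) - 11*(-1/2)) + 2)*(3 + 8*(-2)*2) = ((0 + 11/2) + 2)*(3 - 32) = (11/2 + 2)*(-29) = (15/2)*(-29) = -435/2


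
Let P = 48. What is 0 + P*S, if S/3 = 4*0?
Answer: 0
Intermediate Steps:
S = 0 (S = 3*(4*0) = 3*0 = 0)
0 + P*S = 0 + 48*0 = 0 + 0 = 0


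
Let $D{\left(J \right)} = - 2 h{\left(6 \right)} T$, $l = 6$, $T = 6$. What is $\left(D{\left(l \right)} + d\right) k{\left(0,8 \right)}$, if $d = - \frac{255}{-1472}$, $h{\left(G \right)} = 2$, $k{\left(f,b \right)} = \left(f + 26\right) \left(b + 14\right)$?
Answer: $- \frac{5015439}{368} \approx -13629.0$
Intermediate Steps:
$k{\left(f,b \right)} = \left(14 + b\right) \left(26 + f\right)$ ($k{\left(f,b \right)} = \left(26 + f\right) \left(14 + b\right) = \left(14 + b\right) \left(26 + f\right)$)
$d = \frac{255}{1472}$ ($d = \left(-255\right) \left(- \frac{1}{1472}\right) = \frac{255}{1472} \approx 0.17323$)
$D{\left(J \right)} = -24$ ($D{\left(J \right)} = \left(-2\right) 2 \cdot 6 = \left(-4\right) 6 = -24$)
$\left(D{\left(l \right)} + d\right) k{\left(0,8 \right)} = \left(-24 + \frac{255}{1472}\right) \left(364 + 14 \cdot 0 + 26 \cdot 8 + 8 \cdot 0\right) = - \frac{35073 \left(364 + 0 + 208 + 0\right)}{1472} = \left(- \frac{35073}{1472}\right) 572 = - \frac{5015439}{368}$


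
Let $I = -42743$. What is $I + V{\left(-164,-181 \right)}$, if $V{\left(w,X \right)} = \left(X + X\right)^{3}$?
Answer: $-47480671$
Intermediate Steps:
$V{\left(w,X \right)} = 8 X^{3}$ ($V{\left(w,X \right)} = \left(2 X\right)^{3} = 8 X^{3}$)
$I + V{\left(-164,-181 \right)} = -42743 + 8 \left(-181\right)^{3} = -42743 + 8 \left(-5929741\right) = -42743 - 47437928 = -47480671$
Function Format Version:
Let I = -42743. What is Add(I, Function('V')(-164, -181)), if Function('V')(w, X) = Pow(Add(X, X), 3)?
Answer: -47480671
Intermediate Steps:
Function('V')(w, X) = Mul(8, Pow(X, 3)) (Function('V')(w, X) = Pow(Mul(2, X), 3) = Mul(8, Pow(X, 3)))
Add(I, Function('V')(-164, -181)) = Add(-42743, Mul(8, Pow(-181, 3))) = Add(-42743, Mul(8, -5929741)) = Add(-42743, -47437928) = -47480671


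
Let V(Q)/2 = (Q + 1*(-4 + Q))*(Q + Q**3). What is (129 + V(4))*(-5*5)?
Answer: -16825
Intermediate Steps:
V(Q) = 2*(-4 + 2*Q)*(Q + Q**3) (V(Q) = 2*((Q + 1*(-4 + Q))*(Q + Q**3)) = 2*((Q + (-4 + Q))*(Q + Q**3)) = 2*((-4 + 2*Q)*(Q + Q**3)) = 2*(-4 + 2*Q)*(Q + Q**3))
(129 + V(4))*(-5*5) = (129 + 4*4*(-2 + 4 + 4**3 - 2*4**2))*(-5*5) = (129 + 4*4*(-2 + 4 + 64 - 2*16))*(-25) = (129 + 4*4*(-2 + 4 + 64 - 32))*(-25) = (129 + 4*4*34)*(-25) = (129 + 544)*(-25) = 673*(-25) = -16825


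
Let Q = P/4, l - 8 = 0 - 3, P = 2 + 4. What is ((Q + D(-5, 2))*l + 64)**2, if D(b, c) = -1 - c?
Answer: 12769/4 ≈ 3192.3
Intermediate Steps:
P = 6
l = 5 (l = 8 + (0 - 3) = 8 - 3 = 5)
Q = 3/2 (Q = 6/4 = 6*(1/4) = 3/2 ≈ 1.5000)
((Q + D(-5, 2))*l + 64)**2 = ((3/2 + (-1 - 1*2))*5 + 64)**2 = ((3/2 + (-1 - 2))*5 + 64)**2 = ((3/2 - 3)*5 + 64)**2 = (-3/2*5 + 64)**2 = (-15/2 + 64)**2 = (113/2)**2 = 12769/4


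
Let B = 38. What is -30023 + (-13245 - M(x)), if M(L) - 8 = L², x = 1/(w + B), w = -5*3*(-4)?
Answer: -415622705/9604 ≈ -43276.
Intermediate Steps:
w = 60 (w = -15*(-4) = 60)
x = 1/98 (x = 1/(60 + 38) = 1/98 ≈ 0.010204)
M(L) = 8 + L²
-30023 + (-13245 - M(x)) = -30023 + (-13245 - (8 + (1/98)²)) = -30023 + (-13245 - (8 + 1/9604)) = -30023 + (-13245 - 1*76833/9604) = -30023 + (-13245 - 76833/9604) = -30023 - 127281813/9604 = -415622705/9604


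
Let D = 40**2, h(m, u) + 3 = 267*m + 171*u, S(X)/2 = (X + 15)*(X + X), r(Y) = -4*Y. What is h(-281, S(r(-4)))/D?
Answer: 132117/800 ≈ 165.15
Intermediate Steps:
S(X) = 4*X*(15 + X) (S(X) = 2*((X + 15)*(X + X)) = 2*((15 + X)*(2*X)) = 2*(2*X*(15 + X)) = 4*X*(15 + X))
h(m, u) = -3 + 171*u + 267*m (h(m, u) = -3 + (267*m + 171*u) = -3 + (171*u + 267*m) = -3 + 171*u + 267*m)
D = 1600
h(-281, S(r(-4)))/D = (-3 + 171*(4*(-4*(-4))*(15 - 4*(-4))) + 267*(-281))/1600 = (-3 + 171*(4*16*(15 + 16)) - 75027)*(1/1600) = (-3 + 171*(4*16*31) - 75027)*(1/1600) = (-3 + 171*1984 - 75027)*(1/1600) = (-3 + 339264 - 75027)*(1/1600) = 264234*(1/1600) = 132117/800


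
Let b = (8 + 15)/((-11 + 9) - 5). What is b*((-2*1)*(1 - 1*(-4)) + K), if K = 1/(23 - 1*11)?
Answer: 391/12 ≈ 32.583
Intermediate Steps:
b = -23/7 (b = 23/(-2 - 5) = 23/(-7) = 23*(-⅐) = -23/7 ≈ -3.2857)
K = 1/12 (K = 1/(23 - 11) = 1/12 ≈ 0.083333)
b*((-2*1)*(1 - 1*(-4)) + K) = -23*((-2*1)*(1 - 1*(-4)) + 1/12)/7 = -23*(-2*(1 + 4) + 1/12)/7 = -23*(-2*5 + 1/12)/7 = -23*(-10 + 1/12)/7 = -23/7*(-119/12) = 391/12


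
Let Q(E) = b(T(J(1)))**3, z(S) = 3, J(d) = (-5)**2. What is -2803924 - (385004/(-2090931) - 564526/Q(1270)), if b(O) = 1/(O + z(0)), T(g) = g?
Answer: 25905946814445872/2090931 ≈ 1.2390e+10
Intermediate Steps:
J(d) = 25
b(O) = 1/(3 + O) (b(O) = 1/(O + 3) = 1/(3 + O))
Q(E) = 1/21952 (Q(E) = (1/(3 + 25))**3 = (1/28)**3 = 1/21952)
-2803924 - (385004/(-2090931) - 564526/Q(1270)) = -2803924 - (385004/(-2090931) - 564526/1/21952) = -2803924 - (385004*(-1/2090931) - 564526*21952) = -2803924 - (-385004/2090931 - 12392474752) = -2803924 - 1*(-25911809626059116/2090931) = -2803924 + 25911809626059116/2090931 = 25905946814445872/2090931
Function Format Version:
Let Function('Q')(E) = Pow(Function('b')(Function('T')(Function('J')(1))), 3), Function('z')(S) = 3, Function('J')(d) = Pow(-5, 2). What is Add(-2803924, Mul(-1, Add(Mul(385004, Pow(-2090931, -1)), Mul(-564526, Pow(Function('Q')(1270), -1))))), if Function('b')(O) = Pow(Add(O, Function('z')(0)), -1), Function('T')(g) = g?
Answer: Rational(25905946814445872, 2090931) ≈ 1.2390e+10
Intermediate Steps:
Function('J')(d) = 25
Function('b')(O) = Pow(Add(3, O), -1) (Function('b')(O) = Pow(Add(O, 3), -1) = Pow(Add(3, O), -1))
Function('Q')(E) = Rational(1, 21952) (Function('Q')(E) = Pow(Pow(Add(3, 25), -1), 3) = Pow(Pow(28, -1), 3) = Pow(Rational(1, 28), 3) = Rational(1, 21952))
Add(-2803924, Mul(-1, Add(Mul(385004, Pow(-2090931, -1)), Mul(-564526, Pow(Function('Q')(1270), -1))))) = Add(-2803924, Mul(-1, Add(Mul(385004, Pow(-2090931, -1)), Mul(-564526, Pow(Rational(1, 21952), -1))))) = Add(-2803924, Mul(-1, Add(Mul(385004, Rational(-1, 2090931)), Mul(-564526, 21952)))) = Add(-2803924, Mul(-1, Add(Rational(-385004, 2090931), -12392474752))) = Add(-2803924, Mul(-1, Rational(-25911809626059116, 2090931))) = Add(-2803924, Rational(25911809626059116, 2090931)) = Rational(25905946814445872, 2090931)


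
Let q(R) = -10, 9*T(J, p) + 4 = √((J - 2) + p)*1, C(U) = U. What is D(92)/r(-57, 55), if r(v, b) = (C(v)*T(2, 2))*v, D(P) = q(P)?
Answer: 20/2527 + 5*√2/2527 ≈ 0.010713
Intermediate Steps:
T(J, p) = -4/9 + √(-2 + J + p)/9 (T(J, p) = -4/9 + (√((J - 2) + p)*1)/9 = -4/9 + (√((-2 + J) + p)*1)/9 = -4/9 + (√(-2 + J + p)*1)/9 = -4/9 + √(-2 + J + p)/9)
D(P) = -10
r(v, b) = v²*(-4/9 + √2/9) (r(v, b) = (v*(-4/9 + √(-2 + 2 + 2)/9))*v = (v*(-4/9 + √2/9))*v = v²*(-4/9 + √2/9))
D(92)/r(-57, 55) = -10*1/(361*(-4 + √2)) = -10/(-1444 + 361*√2)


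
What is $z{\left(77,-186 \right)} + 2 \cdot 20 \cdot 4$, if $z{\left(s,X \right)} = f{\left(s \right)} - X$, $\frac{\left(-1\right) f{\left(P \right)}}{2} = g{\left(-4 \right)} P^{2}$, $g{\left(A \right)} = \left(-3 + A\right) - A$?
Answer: $35920$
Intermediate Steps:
$g{\left(A \right)} = -3$
$f{\left(P \right)} = 6 P^{2}$ ($f{\left(P \right)} = - 2 \left(- 3 P^{2}\right) = 6 P^{2}$)
$z{\left(s,X \right)} = - X + 6 s^{2}$ ($z{\left(s,X \right)} = 6 s^{2} - X = - X + 6 s^{2}$)
$z{\left(77,-186 \right)} + 2 \cdot 20 \cdot 4 = \left(\left(-1\right) \left(-186\right) + 6 \cdot 77^{2}\right) + 2 \cdot 20 \cdot 4 = \left(186 + 6 \cdot 5929\right) + 40 \cdot 4 = \left(186 + 35574\right) + 160 = 35760 + 160 = 35920$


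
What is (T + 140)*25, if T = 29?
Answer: 4225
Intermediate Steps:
(T + 140)*25 = (29 + 140)*25 = 169*25 = 4225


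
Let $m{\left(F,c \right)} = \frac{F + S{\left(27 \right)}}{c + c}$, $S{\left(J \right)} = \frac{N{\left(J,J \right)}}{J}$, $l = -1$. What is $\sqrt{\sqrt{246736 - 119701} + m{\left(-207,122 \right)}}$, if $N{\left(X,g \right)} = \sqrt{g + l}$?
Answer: $\frac{\sqrt{-1022787 + 183 \sqrt{26} + 3616812 \sqrt{14115}}}{1098} \approx 18.857$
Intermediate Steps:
$N{\left(X,g \right)} = \sqrt{-1 + g}$ ($N{\left(X,g \right)} = \sqrt{g - 1} = \sqrt{-1 + g}$)
$S{\left(J \right)} = \frac{\sqrt{-1 + J}}{J}$
$m{\left(F,c \right)} = \frac{F + \frac{\sqrt{26}}{27}}{2 c}$ ($m{\left(F,c \right)} = \frac{F + \frac{\sqrt{-1 + 27}}{27}}{c + c} = \frac{F + \frac{\sqrt{26}}{27}}{2 c}$)
$\sqrt{\sqrt{246736 - 119701} + m{\left(-207,122 \right)}} = \sqrt{\sqrt{246736 - 119701} + \frac{\sqrt{26} + 27 \left(-207\right)}{54 \cdot 122}} = \sqrt{\sqrt{127035} + \frac{1}{54} \cdot \frac{1}{122} \left(\sqrt{26} - 5589\right)} = \sqrt{3 \sqrt{14115} + \frac{1}{54} \cdot \frac{1}{122} \left(-5589 + \sqrt{26}\right)} = \sqrt{3 \sqrt{14115} - \left(\frac{207}{244} - \frac{\sqrt{26}}{6588}\right)} = \sqrt{- \frac{207}{244} + 3 \sqrt{14115} + \frac{\sqrt{26}}{6588}}$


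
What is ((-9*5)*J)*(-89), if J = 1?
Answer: 4005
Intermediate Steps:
((-9*5)*J)*(-89) = (-9*5*1)*(-89) = -45*1*(-89) = -45*(-89) = 4005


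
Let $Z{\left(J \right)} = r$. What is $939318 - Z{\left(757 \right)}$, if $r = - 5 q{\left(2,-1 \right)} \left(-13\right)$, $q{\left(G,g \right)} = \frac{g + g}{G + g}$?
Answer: $939448$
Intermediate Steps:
$q{\left(G,g \right)} = \frac{2 g}{G + g}$
$r = -130$ ($r = - 5 \cdot 2 \left(-1\right) \frac{1}{2 - 1} \left(-13\right) = - 5 \cdot 2 \left(-1\right) 1^{-1} \left(-13\right) = - 5 \cdot 2 \left(-1\right) 1 \left(-13\right) = \left(-5\right) \left(-2\right) \left(-13\right) = 10 \left(-13\right) = -130$)
$Z{\left(J \right)} = -130$
$939318 - Z{\left(757 \right)} = 939318 - -130 = 939318 + 130 = 939448$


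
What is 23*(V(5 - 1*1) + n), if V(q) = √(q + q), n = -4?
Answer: -92 + 46*√2 ≈ -26.946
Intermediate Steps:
V(q) = √2*√q (V(q) = √(2*q) = √2*√q)
23*(V(5 - 1*1) + n) = 23*(√2*√(5 - 1*1) - 4) = 23*(√2*√(5 - 1) - 4) = 23*(√2*√4 - 4) = 23*(√2*2 - 4) = 23*(2*√2 - 4) = 23*(-4 + 2*√2) = -92 + 46*√2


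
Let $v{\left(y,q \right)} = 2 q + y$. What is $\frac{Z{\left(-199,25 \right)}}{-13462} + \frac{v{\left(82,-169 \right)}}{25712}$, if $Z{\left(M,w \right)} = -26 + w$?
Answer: $- \frac{213785}{21633434} \approx -0.0098822$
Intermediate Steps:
$v{\left(y,q \right)} = y + 2 q$
$\frac{Z{\left(-199,25 \right)}}{-13462} + \frac{v{\left(82,-169 \right)}}{25712} = \frac{-26 + 25}{-13462} + \frac{82 + 2 \left(-169\right)}{25712} = \left(-1\right) \left(- \frac{1}{13462}\right) + \left(82 - 338\right) \frac{1}{25712} = \frac{1}{13462} - \frac{16}{1607} = - \frac{213785}{21633434}$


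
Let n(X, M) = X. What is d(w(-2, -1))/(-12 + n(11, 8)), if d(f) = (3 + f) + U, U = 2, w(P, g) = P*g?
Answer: -7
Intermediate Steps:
d(f) = 5 + f (d(f) = (3 + f) + 2 = 5 + f)
d(w(-2, -1))/(-12 + n(11, 8)) = (5 - 2*(-1))/(-12 + 11) = (5 + 2)/(-1) = 7*(-1) = -7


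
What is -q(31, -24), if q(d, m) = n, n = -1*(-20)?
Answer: -20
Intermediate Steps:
n = 20
q(d, m) = 20
-q(31, -24) = -1*20 = -20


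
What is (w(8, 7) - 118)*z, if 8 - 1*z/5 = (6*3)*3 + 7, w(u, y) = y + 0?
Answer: 29415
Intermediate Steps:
w(u, y) = y
z = -265 (z = 40 - 5*((6*3)*3 + 7) = 40 - 5*(18*3 + 7) = 40 - 5*(54 + 7) = 40 - 5*61 = 40 - 305 = -265)
(w(8, 7) - 118)*z = (7 - 118)*(-265) = -111*(-265) = 29415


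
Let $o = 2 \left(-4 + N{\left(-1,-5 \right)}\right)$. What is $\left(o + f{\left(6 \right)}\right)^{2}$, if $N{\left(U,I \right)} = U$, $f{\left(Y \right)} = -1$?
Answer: $121$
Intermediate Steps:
$o = -10$ ($o = 2 \left(-4 - 1\right) = 2 \left(-5\right) = -10$)
$\left(o + f{\left(6 \right)}\right)^{2} = \left(-10 - 1\right)^{2} = \left(-11\right)^{2} = 121$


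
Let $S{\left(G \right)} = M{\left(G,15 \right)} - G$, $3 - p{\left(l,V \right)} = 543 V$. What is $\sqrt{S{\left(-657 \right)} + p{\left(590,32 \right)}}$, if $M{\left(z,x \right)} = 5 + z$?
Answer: $2 i \sqrt{4342} \approx 131.79 i$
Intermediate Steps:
$p{\left(l,V \right)} = 3 - 543 V$
$S{\left(G \right)} = 5$ ($S{\left(G \right)} = \left(5 + G\right) - G = 5$)
$\sqrt{S{\left(-657 \right)} + p{\left(590,32 \right)}} = \sqrt{5 + \left(3 - 17376\right)} = \sqrt{5 - 17373} = \sqrt{-17368} = 2 i \sqrt{4342}$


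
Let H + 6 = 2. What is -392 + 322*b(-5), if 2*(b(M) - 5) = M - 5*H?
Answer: 3633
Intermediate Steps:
H = -4 (H = -6 + 2 = -4)
b(M) = 15 + M/2 (b(M) = 5 + (M - 5*(-4))/2 = 5 + (M + 20)/2 = 5 + (20 + M)/2 = 5 + (10 + M/2) = 15 + M/2)
-392 + 322*b(-5) = -392 + 322*(15 + (1/2)*(-5)) = -392 + 322*(15 - 5/2) = -392 + 322*(25/2) = -392 + 4025 = 3633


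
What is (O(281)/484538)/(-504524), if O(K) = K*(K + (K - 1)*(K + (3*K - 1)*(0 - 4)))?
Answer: 242806199/244461049912 ≈ 0.00099323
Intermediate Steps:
O(K) = K*(K + (-1 + K)*(4 - 11*K)) (O(K) = K*(K + (-1 + K)*(K + (-1 + 3*K)*(-4))) = K*(K + (-1 + K)*(K + (4 - 12*K))) = K*(K + (-1 + K)*(4 - 11*K)))
(O(281)/484538)/(-504524) = ((281*(-4 - 11*281² + 16*281))/484538)/(-504524) = ((281*(-4 - 11*78961 + 4496))*(1/484538))*(-1/504524) = ((281*(-4 - 868571 + 4496))*(1/484538))*(-1/504524) = ((281*(-864079))*(1/484538))*(-1/504524) = -242806199*1/484538*(-1/504524) = -242806199/484538*(-1/504524) = 242806199/244461049912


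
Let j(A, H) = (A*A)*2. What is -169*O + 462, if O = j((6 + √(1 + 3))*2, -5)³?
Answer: -22682795570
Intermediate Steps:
j(A, H) = 2*A² (j(A, H) = A²*2 = 2*A²)
O = 134217728 (O = (2*((6 + √(1 + 3))*2)²)³ = (2*((6 + √4)*2)²)³ = (2*((6 + 2)*2)²)³ = (2*(8*2)²)³ = (2*16²)³ = (2*256)³ = 512³ = 134217728)
-169*O + 462 = -169*134217728 + 462 = -22682796032 + 462 = -22682795570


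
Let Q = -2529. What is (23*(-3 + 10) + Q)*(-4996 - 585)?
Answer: 13215808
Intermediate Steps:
(23*(-3 + 10) + Q)*(-4996 - 585) = (23*(-3 + 10) - 2529)*(-4996 - 585) = (23*7 - 2529)*(-5581) = (161 - 2529)*(-5581) = -2368*(-5581) = 13215808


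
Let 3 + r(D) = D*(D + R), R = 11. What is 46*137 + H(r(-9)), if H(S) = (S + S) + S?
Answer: 6239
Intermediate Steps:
r(D) = -3 + D*(11 + D) (r(D) = -3 + D*(D + 11) = -3 + D*(11 + D))
H(S) = 3*S (H(S) = 2*S + S = 3*S)
46*137 + H(r(-9)) = 46*137 + 3*(-3 + (-9)² + 11*(-9)) = 6302 + 3*(-3 + 81 - 99) = 6302 + 3*(-21) = 6302 - 63 = 6239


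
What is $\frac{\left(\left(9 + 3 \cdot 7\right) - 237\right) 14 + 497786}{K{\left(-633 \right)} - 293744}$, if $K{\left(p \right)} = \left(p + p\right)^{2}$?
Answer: $\frac{123722}{327253} \approx 0.37806$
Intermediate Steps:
$K{\left(p \right)} = 4 p^{2}$ ($K{\left(p \right)} = \left(2 p\right)^{2} = 4 p^{2}$)
$\frac{\left(\left(9 + 3 \cdot 7\right) - 237\right) 14 + 497786}{K{\left(-633 \right)} - 293744} = \frac{\left(\left(9 + 3 \cdot 7\right) - 237\right) 14 + 497786}{4 \left(-633\right)^{2} - 293744} = \frac{\left(\left(9 + 21\right) - 237\right) 14 + 497786}{4 \cdot 400689 - 293744} = \frac{\left(30 - 237\right) 14 + 497786}{1602756 - 293744} = \frac{\left(-207\right) 14 + 497786}{1309012} = \left(-2898 + 497786\right) \frac{1}{1309012} = 494888 \cdot \frac{1}{1309012} = \frac{123722}{327253}$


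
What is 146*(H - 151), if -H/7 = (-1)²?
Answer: -23068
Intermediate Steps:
H = -7 (H = -7*(-1)² = -7*1 = -7)
146*(H - 151) = 146*(-7 - 151) = 146*(-158) = -23068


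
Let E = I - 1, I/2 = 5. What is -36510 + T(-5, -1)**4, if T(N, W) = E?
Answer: -29949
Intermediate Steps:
I = 10 (I = 2*5 = 10)
E = 9 (E = 10 - 1 = 9)
T(N, W) = 9
-36510 + T(-5, -1)**4 = -36510 + 9**4 = -36510 + 6561 = -29949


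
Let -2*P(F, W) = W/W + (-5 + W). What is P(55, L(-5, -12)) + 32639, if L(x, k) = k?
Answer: 32647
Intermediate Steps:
P(F, W) = 2 - W/2 (P(F, W) = -(W/W + (-5 + W))/2 = -(1 + (-5 + W))/2 = -(-4 + W)/2 = 2 - W/2)
P(55, L(-5, -12)) + 32639 = (2 - 1/2*(-12)) + 32639 = (2 + 6) + 32639 = 8 + 32639 = 32647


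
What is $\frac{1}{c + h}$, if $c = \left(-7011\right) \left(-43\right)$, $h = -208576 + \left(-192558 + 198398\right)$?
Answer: $\frac{1}{98737} \approx 1.0128 \cdot 10^{-5}$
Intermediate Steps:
$h = -202736$ ($h = -208576 + 5840 = -202736$)
$c = 301473$
$\frac{1}{c + h} = \frac{1}{301473 - 202736} = \frac{1}{98737}$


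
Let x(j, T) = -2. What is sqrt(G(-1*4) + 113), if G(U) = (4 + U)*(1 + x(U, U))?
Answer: sqrt(113) ≈ 10.630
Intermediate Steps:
G(U) = -4 - U (G(U) = (4 + U)*(1 - 2) = (4 + U)*(-1) = -4 - U)
sqrt(G(-1*4) + 113) = sqrt((-4 - (-1)*4) + 113) = sqrt((-4 - 1*(-4)) + 113) = sqrt((-4 + 4) + 113) = sqrt(0 + 113) = sqrt(113)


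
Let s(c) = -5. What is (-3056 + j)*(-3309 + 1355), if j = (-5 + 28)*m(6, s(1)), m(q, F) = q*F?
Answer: 7319684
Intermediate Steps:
m(q, F) = F*q
j = -690 (j = (-5 + 28)*(-5*6) = 23*(-30) = -690)
(-3056 + j)*(-3309 + 1355) = (-3056 - 690)*(-3309 + 1355) = -3746*(-1954) = 7319684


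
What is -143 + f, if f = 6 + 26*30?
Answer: 643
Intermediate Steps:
f = 786 (f = 6 + 780 = 786)
-143 + f = -143 + 786 = 643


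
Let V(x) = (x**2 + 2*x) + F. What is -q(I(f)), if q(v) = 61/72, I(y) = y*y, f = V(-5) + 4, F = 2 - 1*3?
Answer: -61/72 ≈ -0.84722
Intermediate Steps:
F = -1 (F = 2 - 3 = -1)
V(x) = -1 + x**2 + 2*x (V(x) = (x**2 + 2*x) - 1 = -1 + x**2 + 2*x)
f = 18 (f = (-1 + (-5)**2 + 2*(-5)) + 4 = (-1 + 25 - 10) + 4 = 14 + 4 = 18)
I(y) = y**2
q(v) = 61/72 (q(v) = 61*(1/72) = 61/72)
-q(I(f)) = -1*61/72 = -61/72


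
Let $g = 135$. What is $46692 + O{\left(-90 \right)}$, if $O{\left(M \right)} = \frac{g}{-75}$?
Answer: $\frac{233451}{5} \approx 46690.0$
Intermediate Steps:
$O{\left(M \right)} = - \frac{9}{5}$ ($O{\left(M \right)} = \frac{135}{-75} = 135 \left(- \frac{1}{75}\right) = - \frac{9}{5}$)
$46692 + O{\left(-90 \right)} = 46692 - \frac{9}{5} = \frac{233451}{5}$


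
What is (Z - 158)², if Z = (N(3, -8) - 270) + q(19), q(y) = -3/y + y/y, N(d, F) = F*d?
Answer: 73479184/361 ≈ 2.0354e+5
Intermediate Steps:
q(y) = 1 - 3/y (q(y) = -3/y + 1 = 1 - 3/y)
Z = -5570/19 (Z = (-8*3 - 270) + (-3 + 19)/19 = (-24 - 270) + (1/19)*16 = -294 + 16/19 = -5570/19 ≈ -293.16)
(Z - 158)² = (-5570/19 - 158)² = (-8572/19)² = 73479184/361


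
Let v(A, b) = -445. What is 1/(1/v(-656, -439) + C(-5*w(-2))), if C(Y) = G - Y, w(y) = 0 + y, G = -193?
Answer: -445/90336 ≈ -0.0049261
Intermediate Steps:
w(y) = y
C(Y) = -193 - Y
1/(1/v(-656, -439) + C(-5*w(-2))) = 1/(1/(-445) + (-193 - (-5)*(-2))) = 1/(-1/445 + (-193 - 1*10)) = 1/(-1/445 + (-193 - 10)) = 1/(-1/445 - 203) = 1/(-90336/445) = -445/90336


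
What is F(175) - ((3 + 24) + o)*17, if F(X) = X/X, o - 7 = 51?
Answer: -1444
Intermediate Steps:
o = 58 (o = 7 + 51 = 58)
F(X) = 1
F(175) - ((3 + 24) + o)*17 = 1 - ((3 + 24) + 58)*17 = 1 - (27 + 58)*17 = 1 - 85*17 = 1 - 1*1445 = 1 - 1445 = -1444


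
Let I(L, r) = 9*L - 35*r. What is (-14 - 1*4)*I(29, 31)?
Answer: 14832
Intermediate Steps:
I(L, r) = -35*r + 9*L
(-14 - 1*4)*I(29, 31) = (-14 - 1*4)*(-35*31 + 9*29) = (-14 - 4)*(-1085 + 261) = -18*(-824) = 14832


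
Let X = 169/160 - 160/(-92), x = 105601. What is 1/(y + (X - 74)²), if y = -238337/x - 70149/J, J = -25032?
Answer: 1491584894643200/7563294896612487027 ≈ 0.00019721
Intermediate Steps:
X = 10287/3680 (X = 169*(1/160) - 160*(-1/92) = 169/160 + 40/23 = 10287/3680 ≈ 2.7954)
y = 480584255/881134744 (y = -238337/105601 - 70149/(-25032) = -238337*1/105601 - 70149*(-1/25032) = -238337/105601 + 23383/8344 = 480584255/881134744 ≈ 0.54541)
1/(y + (X - 74)²) = 1/(480584255/881134744 + (10287/3680 - 74)²) = 1/(480584255/881134744 + (-262033/3680)²) = 1/(480584255/881134744 + 68661293089/13542400) = 1/(7563294896612487027/1491584894643200) = 1491584894643200/7563294896612487027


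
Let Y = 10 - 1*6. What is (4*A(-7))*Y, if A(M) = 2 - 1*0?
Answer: 32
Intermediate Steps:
A(M) = 2 (A(M) = 2 + 0 = 2)
Y = 4 (Y = 10 - 6 = 4)
(4*A(-7))*Y = (4*2)*4 = 8*4 = 32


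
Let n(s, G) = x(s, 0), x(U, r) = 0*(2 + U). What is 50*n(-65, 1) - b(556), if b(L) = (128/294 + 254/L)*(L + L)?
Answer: -145844/147 ≈ -992.14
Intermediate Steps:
x(U, r) = 0
n(s, G) = 0
b(L) = 2*L*(64/147 + 254/L) (b(L) = (128*(1/294) + 254/L)*(2*L) = (64/147 + 254/L)*(2*L) = 2*L*(64/147 + 254/L))
50*n(-65, 1) - b(556) = 50*0 - (508 + (128/147)*556) = 0 - (508 + 71168/147) = 0 - 1*145844/147 = 0 - 145844/147 = -145844/147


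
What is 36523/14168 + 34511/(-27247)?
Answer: 46017303/35094136 ≈ 1.3113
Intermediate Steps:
36523/14168 + 34511/(-27247) = 36523*(1/14168) + 34511*(-1/27247) = 36523/14168 - 34511/27247 = 46017303/35094136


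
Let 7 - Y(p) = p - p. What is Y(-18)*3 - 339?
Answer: -318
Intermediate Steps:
Y(p) = 7 (Y(p) = 7 - (p - p) = 7 - 1*0 = 7 + 0 = 7)
Y(-18)*3 - 339 = 7*3 - 339 = 21 - 339 = -318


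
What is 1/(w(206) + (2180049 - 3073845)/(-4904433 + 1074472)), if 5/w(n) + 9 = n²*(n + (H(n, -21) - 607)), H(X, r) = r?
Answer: 68586945417961/16006080511991 ≈ 4.2851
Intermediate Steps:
w(n) = 5/(-9 + n²*(-628 + n)) (w(n) = 5/(-9 + n²*(n + (-21 - 607))) = 5/(-9 + n²*(n - 628)) = 5/(-9 + n²*(-628 + n)))
1/(w(206) + (2180049 - 3073845)/(-4904433 + 1074472)) = 1/(5/(-9 + 206³ - 628*206²) + (2180049 - 3073845)/(-4904433 + 1074472)) = 1/(5/(-9 + 8741816 - 628*42436) - 893796/(-3829961)) = 1/(5/(-9 + 8741816 - 26649808) - 893796*(-1/3829961)) = 1/(5/(-17908001) + 893796/3829961) = 1/(5*(-1/17908001) + 893796/3829961) = 1/(-5/17908001 + 893796/3829961) = 1/(16006080511991/68586945417961) = 68586945417961/16006080511991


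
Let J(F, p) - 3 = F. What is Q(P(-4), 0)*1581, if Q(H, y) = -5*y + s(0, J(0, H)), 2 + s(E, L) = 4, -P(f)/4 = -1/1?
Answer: 3162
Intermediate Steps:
J(F, p) = 3 + F
P(f) = 4 (P(f) = -(-4)/1 = -(-4) = -4*(-1) = 4)
s(E, L) = 2 (s(E, L) = -2 + 4 = 2)
Q(H, y) = 2 - 5*y (Q(H, y) = -5*y + 2 = 2 - 5*y)
Q(P(-4), 0)*1581 = (2 - 5*0)*1581 = (2 + 0)*1581 = 2*1581 = 3162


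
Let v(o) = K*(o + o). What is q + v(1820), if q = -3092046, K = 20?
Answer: -3019246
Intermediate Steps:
v(o) = 40*o (v(o) = 20*(o + o) = 20*(2*o) = 40*o)
q + v(1820) = -3092046 + 40*1820 = -3092046 + 72800 = -3019246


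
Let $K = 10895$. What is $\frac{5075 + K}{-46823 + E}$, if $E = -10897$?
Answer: $- \frac{1597}{5772} \approx -0.27668$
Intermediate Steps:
$\frac{5075 + K}{-46823 + E} = \frac{5075 + 10895}{-46823 - 10897} = \frac{15970}{-57720} = 15970 \left(- \frac{1}{57720}\right) = - \frac{1597}{5772}$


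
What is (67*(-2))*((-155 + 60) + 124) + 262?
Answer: -3624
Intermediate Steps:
(67*(-2))*((-155 + 60) + 124) + 262 = -134*(-95 + 124) + 262 = -134*29 + 262 = -3886 + 262 = -3624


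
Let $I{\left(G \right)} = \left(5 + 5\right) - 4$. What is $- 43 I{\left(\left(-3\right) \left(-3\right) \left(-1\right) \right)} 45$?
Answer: $-11610$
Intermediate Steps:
$I{\left(G \right)} = 6$ ($I{\left(G \right)} = 10 - 4 = 6$)
$- 43 I{\left(\left(-3\right) \left(-3\right) \left(-1\right) \right)} 45 = \left(-43\right) 6 \cdot 45 = \left(-258\right) 45 = -11610$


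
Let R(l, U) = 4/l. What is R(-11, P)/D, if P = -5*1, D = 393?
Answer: -4/4323 ≈ -0.00092528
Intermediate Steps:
P = -5
R(-11, P)/D = (4/(-11))/393 = (4*(-1/11))*(1/393) = -4/11*1/393 = -4/4323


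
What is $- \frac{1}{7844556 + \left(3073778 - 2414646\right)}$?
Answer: $- \frac{1}{8503688} \approx -1.176 \cdot 10^{-7}$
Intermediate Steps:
$- \frac{1}{7844556 + \left(3073778 - 2414646\right)} = - \frac{1}{7844556 + 659132} = - \frac{1}{8503688}$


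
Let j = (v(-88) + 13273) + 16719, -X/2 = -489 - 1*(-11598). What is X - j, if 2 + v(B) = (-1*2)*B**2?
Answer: -36720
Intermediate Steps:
v(B) = -2 - 2*B**2 (v(B) = -2 + (-1*2)*B**2 = -2 - 2*B**2)
X = -22218 (X = -2*(-489 - 1*(-11598)) = -2*(-489 + 11598) = -2*11109 = -22218)
j = 14502 (j = ((-2 - 2*(-88)**2) + 13273) + 16719 = ((-2 - 2*7744) + 13273) + 16719 = ((-2 - 15488) + 13273) + 16719 = (-15490 + 13273) + 16719 = -2217 + 16719 = 14502)
X - j = -22218 - 1*14502 = -22218 - 14502 = -36720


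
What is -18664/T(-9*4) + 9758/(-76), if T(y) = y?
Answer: 133397/342 ≈ 390.05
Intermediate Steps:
-18664/T(-9*4) + 9758/(-76) = -18664/((-9*4)) + 9758/(-76) = -18664/(-36) + 9758*(-1/76) = -18664*(-1/36) - 4879/38 = 4666/9 - 4879/38 = 133397/342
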